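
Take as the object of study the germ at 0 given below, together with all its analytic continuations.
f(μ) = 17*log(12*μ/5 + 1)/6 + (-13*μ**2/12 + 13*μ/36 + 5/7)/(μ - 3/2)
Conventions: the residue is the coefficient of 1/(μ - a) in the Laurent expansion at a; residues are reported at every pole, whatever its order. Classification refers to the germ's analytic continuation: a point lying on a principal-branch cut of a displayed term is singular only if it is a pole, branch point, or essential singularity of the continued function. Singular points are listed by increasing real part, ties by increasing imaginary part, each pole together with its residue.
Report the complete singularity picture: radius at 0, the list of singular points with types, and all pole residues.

Denominator factor (μ - 3/2): pole of order 1 at 3/2, modulus 3/2.
Branch term (17/6)*log(1 - μ/(-5/12)): its argument vanishes at μ = -5/12, a logarithmic branch point, modulus 5/12.
The radius of convergence is the smallest modulus among the singular points: 5/12.
The branch term is analytic at 3/2 and contributes nothing to the residue; only the rational part matters.
At the order-1 pole 3/2 set g(μ) = (μ - (3/2))*(rational part) = -13*μ**2/12 + 13*μ/36 + 5/7.
Simple pole: residue = g(a) at a = 3/2, which is -397/336.
List the singular points by increasing real part (a conjugate pair: the negative imaginary part first).

Radius of convergence at 0: 5/12.
At -5/12: a logarithmic branch point.
At 3/2: a pole of order 1; residue -397/336.


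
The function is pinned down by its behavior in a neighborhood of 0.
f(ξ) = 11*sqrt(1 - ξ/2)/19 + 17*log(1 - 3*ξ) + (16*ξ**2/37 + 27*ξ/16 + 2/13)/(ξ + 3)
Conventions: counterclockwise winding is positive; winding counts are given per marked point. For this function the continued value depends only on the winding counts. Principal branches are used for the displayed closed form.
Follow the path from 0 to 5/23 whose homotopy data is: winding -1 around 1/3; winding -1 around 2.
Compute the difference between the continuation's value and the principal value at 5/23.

The rational part is single-valued and drops out of the difference; each branch term changes only by its own monodromy.
(17)*log(1 - ξ/(1/3)): each positive loop around 1/3 adds 2*pi*i to the log, so winding -1 contributes (17)*(-1)*2*pi*i = -(34)*pi*i.
(11/19)*sqrt(1 - ξ/(2)): winding -1 is odd, the square root flips sign, contributing -2*(11/19)*sqrt(1 - (5/23)/(2)) = -2*(11/19)*sqrt(41/46) = -(11/437)*sqrt(1886).
Summing the contributions at ξ = 5/23 gives (-(11/437)*sqrt(1886)) - ((34)*pi)*i.

Continued minus principal equals (-(11/437)*sqrt(1886)) - ((34)*pi)*i.


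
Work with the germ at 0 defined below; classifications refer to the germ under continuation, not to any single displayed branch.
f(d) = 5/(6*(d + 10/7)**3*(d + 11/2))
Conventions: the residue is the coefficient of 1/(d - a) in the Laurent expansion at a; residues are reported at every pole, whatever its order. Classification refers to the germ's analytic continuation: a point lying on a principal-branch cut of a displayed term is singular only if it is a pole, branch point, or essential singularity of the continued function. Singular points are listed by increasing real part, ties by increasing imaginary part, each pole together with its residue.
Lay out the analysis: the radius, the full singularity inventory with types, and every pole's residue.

Denominator factor (d + 10/7)^3: pole of order 3 at -10/7, modulus 10/7.
Denominator factor (d + 11/2): pole of order 1 at -11/2, modulus 11/2.
The radius of convergence is the smallest modulus among the singular points: 10/7.
At the order-1 pole -11/2 set g(d) = (d - (-11/2))*f(d) = 5/(6*(d + 10/7)**3).
Simple pole: residue = g(a) at a = -11/2, which is -6860/555579.
At the order-3 pole -10/7 set g(d) = (d - (-10/7))^3*f(d) = 5/(6*(d + 11/2)).
Order-3 pole: residue = g''(a)/2; g''(-10/7) = 13720/555579, so the residue is 6860/555579.
List the singular points by increasing real part (a conjugate pair: the negative imaginary part first).

Radius of convergence at 0: 10/7.
At -11/2: a pole of order 1; residue -6860/555579.
At -10/7: a pole of order 3; residue 6860/555579.


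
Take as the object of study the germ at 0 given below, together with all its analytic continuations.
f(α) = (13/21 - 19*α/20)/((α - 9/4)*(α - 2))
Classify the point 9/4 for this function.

The point is a pole of order 1.

The denominator factor α - 9/4 vanishes at 9/4 and appears to the power 1; the numerator there equals -2551/1680, nonzero, and no other factor vanishes.
Hence a pole whose order is the multiplicity, 1.


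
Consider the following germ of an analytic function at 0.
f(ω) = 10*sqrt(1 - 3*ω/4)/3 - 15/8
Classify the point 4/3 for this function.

The term (10/3)*sqrt(1 - ω/(4/3)) has argument 1 - 4/3/(4/3) = 0 at 4/3: a square-root (algebraic, two-sheeted) branch point; the remaining terms are analytic or single-valued there.

The point is an algebraic (square-root) branch point.


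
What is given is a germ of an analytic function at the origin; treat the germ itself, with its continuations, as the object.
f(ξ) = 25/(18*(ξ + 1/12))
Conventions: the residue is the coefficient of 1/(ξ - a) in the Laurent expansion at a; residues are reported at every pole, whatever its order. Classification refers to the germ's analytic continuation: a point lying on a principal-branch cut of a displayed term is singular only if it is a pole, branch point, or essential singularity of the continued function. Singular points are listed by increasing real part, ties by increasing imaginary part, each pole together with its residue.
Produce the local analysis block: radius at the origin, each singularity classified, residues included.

Denominator factor (ξ + 1/12): pole of order 1 at -1/12, modulus 1/12.
The radius of convergence is the smallest modulus among the singular points: 1/12.
At the order-1 pole -1/12 set g(ξ) = (ξ - (-1/12))*f(ξ) = 25/18.
Simple pole: residue = g(a) at a = -1/12, which is 25/18.

Radius of convergence at 0: 1/12.
At -1/12: a pole of order 1; residue 25/18.


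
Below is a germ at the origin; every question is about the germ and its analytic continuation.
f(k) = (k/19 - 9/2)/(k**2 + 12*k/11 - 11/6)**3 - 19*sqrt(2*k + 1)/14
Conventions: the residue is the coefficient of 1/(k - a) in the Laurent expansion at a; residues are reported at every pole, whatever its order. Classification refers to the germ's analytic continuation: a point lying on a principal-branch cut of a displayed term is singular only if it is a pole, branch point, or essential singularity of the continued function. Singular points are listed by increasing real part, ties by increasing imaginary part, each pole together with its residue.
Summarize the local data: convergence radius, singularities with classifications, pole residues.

Denominator factor (k**2 + 12*k/11 - 11/6)^3: discriminant 3094/363, real irrational roots -6/11 + (1/66)*sqrt(9282) and -6/11 - (1/66)*sqrt(9282); poles of order 3, moduli -6/11 + (1/66)*sqrt(9282) and 6/11 + (1/66)*sqrt(9282).
Branch term (-19/14)*sqrt(1 - k/(-1/2)): its argument vanishes at k = -1/2, a square-root branch point, modulus 1/2.
The radius of convergence is the smallest modulus among the singular points: 1/2.
The branch term is analytic at -6/11 - (1/66)*sqrt(9282) and contributes nothing to the residue; only the rational part matters.
The factor k**2 + 12*k/11 - 11/6 splits as (k - a)(k - a') with a = -6/11 - (1/66)*sqrt(9282), a' = -6/11 + (1/66)*sqrt(9282). At the order-3 pole a set g(k) = (k - a)^3*(rational part) = [k/19 - 9/2] / (k - a')^3.
Order-3 pole: residue = g''(a)/2; g''(-6/11 - (1/66)*sqrt(9282)) = (748316151/281374368548)*sqrt(9282), so the residue is (748316151/562748737096)*sqrt(9282).
The branch term is analytic at -6/11 + (1/66)*sqrt(9282) and contributes nothing to the residue; only the rational part matters.
The factor k**2 + 12*k/11 - 11/6 splits as (k - a)(k - a') with a = -6/11 + (1/66)*sqrt(9282), a' = -6/11 - (1/66)*sqrt(9282). At the order-3 pole a set g(k) = (k - a)^3*(rational part) = [k/19 - 9/2] / (k - a')^3.
Order-3 pole: residue = g''(a)/2; g''(-6/11 + (1/66)*sqrt(9282)) = -(748316151/281374368548)*sqrt(9282), so the residue is -(748316151/562748737096)*sqrt(9282).
List the singular points by increasing real part (a conjugate pair: the negative imaginary part first).

Radius of convergence at 0: 1/2.
At -6/11 - (1/66)*sqrt(9282): a pole of order 3; residue (748316151/562748737096)*sqrt(9282).
At -1/2: an algebraic (square-root) branch point.
At -6/11 + (1/66)*sqrt(9282): a pole of order 3; residue -(748316151/562748737096)*sqrt(9282).


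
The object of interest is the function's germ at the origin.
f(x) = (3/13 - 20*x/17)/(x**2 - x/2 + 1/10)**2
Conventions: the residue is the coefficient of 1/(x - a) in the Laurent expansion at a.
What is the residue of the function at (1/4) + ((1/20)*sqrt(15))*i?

The factor x**2 - x/2 + 1/10 splits as (x - a)(x - a') with a = (1/4) + ((1/20)*sqrt(15))*i, a' = (1/4) - ((1/20)*sqrt(15))*i. At the order-2 pole a set g(x) = (x - a)^2*f(x) = [3/13 - 20*x/17] / (x - a')^2.
Order-2 pole: residue = g'(a); g'((1/4) + ((1/20)*sqrt(15))*i) = ((1120/1989)*sqrt(15))*i, so the residue is ((1120/1989)*sqrt(15))*i.

The residue is ((1120/1989)*sqrt(15))*i.


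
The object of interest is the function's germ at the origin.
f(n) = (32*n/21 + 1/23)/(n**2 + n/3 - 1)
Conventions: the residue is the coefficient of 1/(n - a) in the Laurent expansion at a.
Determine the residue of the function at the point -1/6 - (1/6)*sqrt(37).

The residue is 16/21 + (305/17871)*sqrt(37).

The factor n**2 + n/3 - 1 splits as (n - a)(n - a') with a = -1/6 - (1/6)*sqrt(37), a' = -1/6 + (1/6)*sqrt(37). At the order-1 pole a set g(n) = (n - a)*f(n) = [32*n/21 + 1/23] / (n - a').
Simple pole: residue = g(a) at a = -1/6 - (1/6)*sqrt(37), which is 16/21 + (305/17871)*sqrt(37).


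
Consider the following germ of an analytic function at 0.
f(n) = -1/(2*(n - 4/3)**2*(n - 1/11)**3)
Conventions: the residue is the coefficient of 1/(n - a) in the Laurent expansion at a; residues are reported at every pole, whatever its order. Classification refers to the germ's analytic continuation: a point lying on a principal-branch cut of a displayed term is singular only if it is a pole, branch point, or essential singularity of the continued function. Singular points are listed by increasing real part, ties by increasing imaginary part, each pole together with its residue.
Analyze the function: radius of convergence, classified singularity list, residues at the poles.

Radius of convergence at 0: 1/11.
At 1/11: a pole of order 3; residue -3557763/5651522.
At 4/3: a pole of order 2; residue 3557763/5651522.

Denominator factor (n - 1/11)^3: pole of order 3 at 1/11, modulus 1/11.
Denominator factor (n - 4/3)^2: pole of order 2 at 4/3, modulus 4/3.
The radius of convergence is the smallest modulus among the singular points: 1/11.
At the order-3 pole 1/11 set g(n) = (n - (1/11))^3*f(n) = -1/(2*(n - 4/3)**2).
Order-3 pole: residue = g''(a)/2; g''(1/11) = -3557763/2825761, so the residue is -3557763/5651522.
At the order-2 pole 4/3 set g(n) = (n - (4/3))^2*f(n) = -1/(2*(n - 1/11)**3).
Order-2 pole: residue = g'(a); g'(4/3) = 3557763/5651522, so the residue is 3557763/5651522.
List the singular points by increasing real part (a conjugate pair: the negative imaginary part first).


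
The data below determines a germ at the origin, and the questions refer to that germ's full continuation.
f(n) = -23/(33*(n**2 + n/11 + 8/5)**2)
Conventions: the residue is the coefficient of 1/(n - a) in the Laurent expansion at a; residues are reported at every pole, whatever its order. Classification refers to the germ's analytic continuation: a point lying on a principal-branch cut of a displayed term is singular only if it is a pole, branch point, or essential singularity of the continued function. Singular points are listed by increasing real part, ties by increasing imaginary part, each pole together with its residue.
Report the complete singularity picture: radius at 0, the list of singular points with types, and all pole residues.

Denominator factor (n**2 + n/11 + 8/5)^2: discriminant -3867/605, complex-conjugate roots (-1/22) + ((1/110)*sqrt(19335))*i and (-1/22) - ((1/110)*sqrt(19335))*i; poles of order 2, moduli (2/5)*sqrt(10) and (2/5)*sqrt(10).
The radius of convergence is the smallest modulus among the singular points: (2/5)*sqrt(10).
The factor n**2 + n/11 + 8/5 splits as (n - a)(n - a') with a = (-1/22) - ((1/110)*sqrt(19335))*i, a' = (-1/22) + ((1/110)*sqrt(19335))*i. At the order-2 pole a set g(n) = (n - a)^2*f(n) = [-23/33] / (n - a')^2.
Order-2 pole: residue = g'(a); g'((-1/22) - ((1/110)*sqrt(19335))*i) = -((27830/44861067)*sqrt(19335))*i, so the residue is -((27830/44861067)*sqrt(19335))*i.
The factor n**2 + n/11 + 8/5 splits as (n - a)(n - a') with a = (-1/22) + ((1/110)*sqrt(19335))*i, a' = (-1/22) - ((1/110)*sqrt(19335))*i. At the order-2 pole a set g(n) = (n - a)^2*f(n) = [-23/33] / (n - a')^2.
Order-2 pole: residue = g'(a); g'((-1/22) + ((1/110)*sqrt(19335))*i) = ((27830/44861067)*sqrt(19335))*i, so the residue is ((27830/44861067)*sqrt(19335))*i.
List the singular points by increasing real part (a conjugate pair: the negative imaginary part first).

Radius of convergence at 0: (2/5)*sqrt(10).
At (-1/22) - ((1/110)*sqrt(19335))*i: a pole of order 2; residue -((27830/44861067)*sqrt(19335))*i.
At (-1/22) + ((1/110)*sqrt(19335))*i: a pole of order 2; residue ((27830/44861067)*sqrt(19335))*i.


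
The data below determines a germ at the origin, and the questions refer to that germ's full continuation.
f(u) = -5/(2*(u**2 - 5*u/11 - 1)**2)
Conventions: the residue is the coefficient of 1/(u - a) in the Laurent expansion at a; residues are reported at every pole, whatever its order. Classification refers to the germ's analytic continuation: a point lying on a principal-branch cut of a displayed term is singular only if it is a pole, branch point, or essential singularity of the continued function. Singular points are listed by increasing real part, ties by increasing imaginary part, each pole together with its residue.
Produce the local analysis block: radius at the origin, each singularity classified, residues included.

Denominator factor (u**2 - 5*u/11 - 1)^2: discriminant 509/121, real irrational roots 5/22 + (1/22)*sqrt(509) and 5/22 - (1/22)*sqrt(509); poles of order 2, moduli 5/22 + (1/22)*sqrt(509) and -5/22 + (1/22)*sqrt(509).
The radius of convergence is the smallest modulus among the singular points: -5/22 + (1/22)*sqrt(509).
The factor u**2 - 5*u/11 - 1 splits as (u - a)(u - a') with a = 5/22 - (1/22)*sqrt(509), a' = 5/22 + (1/22)*sqrt(509). At the order-2 pole a set g(u) = (u - a)^2*f(u) = [-5/2] / (u - a')^2.
Order-2 pole: residue = g'(a); g'(5/22 - (1/22)*sqrt(509)) = -(6655/259081)*sqrt(509), so the residue is -(6655/259081)*sqrt(509).
The factor u**2 - 5*u/11 - 1 splits as (u - a)(u - a') with a = 5/22 + (1/22)*sqrt(509), a' = 5/22 - (1/22)*sqrt(509). At the order-2 pole a set g(u) = (u - a)^2*f(u) = [-5/2] / (u - a')^2.
Order-2 pole: residue = g'(a); g'(5/22 + (1/22)*sqrt(509)) = (6655/259081)*sqrt(509), so the residue is (6655/259081)*sqrt(509).
List the singular points by increasing real part (a conjugate pair: the negative imaginary part first).

Radius of convergence at 0: -5/22 + (1/22)*sqrt(509).
At 5/22 - (1/22)*sqrt(509): a pole of order 2; residue -(6655/259081)*sqrt(509).
At 5/22 + (1/22)*sqrt(509): a pole of order 2; residue (6655/259081)*sqrt(509).


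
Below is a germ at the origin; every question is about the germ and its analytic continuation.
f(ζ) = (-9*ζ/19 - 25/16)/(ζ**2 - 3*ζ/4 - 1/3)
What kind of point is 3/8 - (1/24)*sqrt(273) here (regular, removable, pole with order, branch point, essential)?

The denominator factor ζ**2 - 3*ζ/4 - 1/3 vanishes at 3/8 - (1/24)*sqrt(273) and appears to the power 1; the numerator there equals -529/304 + (3/152)*sqrt(273), nonzero, and no other factor vanishes.
Hence a pole whose order is the multiplicity, 1.

The point is a pole of order 1.


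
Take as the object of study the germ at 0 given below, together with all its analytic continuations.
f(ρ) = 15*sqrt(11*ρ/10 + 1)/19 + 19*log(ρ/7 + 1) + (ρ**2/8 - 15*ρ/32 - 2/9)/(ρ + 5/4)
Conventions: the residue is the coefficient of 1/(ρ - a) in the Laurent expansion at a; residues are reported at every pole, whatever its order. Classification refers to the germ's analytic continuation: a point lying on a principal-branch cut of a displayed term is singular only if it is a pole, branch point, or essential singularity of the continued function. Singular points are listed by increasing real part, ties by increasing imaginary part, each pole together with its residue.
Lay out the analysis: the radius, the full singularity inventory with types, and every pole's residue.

Denominator factor (ρ + 5/4): pole of order 1 at -5/4, modulus 5/4.
Branch term (19)*log(1 - ρ/(-7)): its argument vanishes at ρ = -7, a logarithmic branch point, modulus 7.
Branch term (15/19)*sqrt(1 - ρ/(-10/11)): its argument vanishes at ρ = -10/11, a square-root branch point, modulus 10/11.
The radius of convergence is the smallest modulus among the singular points: 10/11.
The branch terms are analytic at -5/4 and contribute nothing to the residue; only the rational part matters.
At the order-1 pole -5/4 set g(ρ) = (ρ - (-5/4))*(rational part) = ρ**2/8 - 15*ρ/32 - 2/9.
Simple pole: residue = g(a) at a = -5/4, which is 161/288.
List the singular points by increasing real part (a conjugate pair: the negative imaginary part first).

Radius of convergence at 0: 10/11.
At -7: a logarithmic branch point.
At -5/4: a pole of order 1; residue 161/288.
At -10/11: an algebraic (square-root) branch point.


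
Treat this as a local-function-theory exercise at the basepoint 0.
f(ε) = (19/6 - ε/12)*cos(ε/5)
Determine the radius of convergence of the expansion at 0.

The factor cos(ε/5) is entire and contributes no finite singular point.
The polynomial part has no poles.
No finite singular points: the Taylor series at 0 converges everywhere.

The radius of convergence is infinite.


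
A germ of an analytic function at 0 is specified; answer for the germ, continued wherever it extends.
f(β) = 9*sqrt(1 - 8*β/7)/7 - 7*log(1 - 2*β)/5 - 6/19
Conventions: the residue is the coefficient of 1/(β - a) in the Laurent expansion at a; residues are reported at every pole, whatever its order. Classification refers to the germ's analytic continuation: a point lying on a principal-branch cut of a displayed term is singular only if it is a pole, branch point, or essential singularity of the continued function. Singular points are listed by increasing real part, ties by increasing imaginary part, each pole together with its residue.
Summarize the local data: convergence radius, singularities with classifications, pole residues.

Radius of convergence at 0: 1/2.
At 1/2: a logarithmic branch point.
At 7/8: an algebraic (square-root) branch point.

Branch term (-7/5)*log(1 - β/(1/2)): its argument vanishes at β = 1/2, a logarithmic branch point, modulus 1/2.
Branch term (9/7)*sqrt(1 - β/(7/8)): its argument vanishes at β = 7/8, a square-root branch point, modulus 7/8.
The radius of convergence is the smallest modulus among the singular points: 1/2.
List the singular points by increasing real part (a conjugate pair: the negative imaginary part first).


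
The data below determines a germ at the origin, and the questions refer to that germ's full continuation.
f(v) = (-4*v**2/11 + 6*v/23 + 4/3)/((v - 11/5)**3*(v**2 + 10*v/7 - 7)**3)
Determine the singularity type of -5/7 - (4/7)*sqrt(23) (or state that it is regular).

The point is a pole of order 3.

The denominator factor v**2 + 10*v/7 - 7 vanishes at -5/7 - (4/7)*sqrt(23) and appears to the power 3; the numerator there equals -65810/37191 - (5528/12397)*sqrt(23), nonzero, and no other factor vanishes.
Hence a pole whose order is the multiplicity, 3.


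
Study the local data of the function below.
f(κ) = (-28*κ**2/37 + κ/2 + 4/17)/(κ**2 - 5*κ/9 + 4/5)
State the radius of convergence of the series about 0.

Denominator factor (κ**2 - 5*κ/9 + 4/5): discriminant -1171/405, complex-conjugate roots (5/18) + ((1/90)*sqrt(5855))*i and (5/18) - ((1/90)*sqrt(5855))*i; poles of order 1, moduli (2/5)*sqrt(5) and (2/5)*sqrt(5).
The radius of convergence is the smallest modulus among the singular points: (2/5)*sqrt(5).

The radius of convergence is (2/5)*sqrt(5).


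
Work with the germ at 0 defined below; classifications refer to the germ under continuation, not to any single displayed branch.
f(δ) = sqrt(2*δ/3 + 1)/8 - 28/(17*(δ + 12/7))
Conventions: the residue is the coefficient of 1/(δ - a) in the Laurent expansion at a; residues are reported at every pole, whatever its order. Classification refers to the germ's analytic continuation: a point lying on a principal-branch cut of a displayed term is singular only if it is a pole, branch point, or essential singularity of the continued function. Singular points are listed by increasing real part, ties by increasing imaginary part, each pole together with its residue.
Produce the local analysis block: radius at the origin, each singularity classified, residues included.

Denominator factor (δ + 12/7): pole of order 1 at -12/7, modulus 12/7.
Branch term (1/8)*sqrt(1 - δ/(-3/2)): its argument vanishes at δ = -3/2, a square-root branch point, modulus 3/2.
The radius of convergence is the smallest modulus among the singular points: 3/2.
The branch term is analytic at -12/7 and contributes nothing to the residue; only the rational part matters.
At the order-1 pole -12/7 set g(δ) = (δ - (-12/7))*(rational part) = -28/17.
Simple pole: residue = g(a) at a = -12/7, which is -28/17.
List the singular points by increasing real part (a conjugate pair: the negative imaginary part first).

Radius of convergence at 0: 3/2.
At -12/7: a pole of order 1; residue -28/17.
At -3/2: an algebraic (square-root) branch point.


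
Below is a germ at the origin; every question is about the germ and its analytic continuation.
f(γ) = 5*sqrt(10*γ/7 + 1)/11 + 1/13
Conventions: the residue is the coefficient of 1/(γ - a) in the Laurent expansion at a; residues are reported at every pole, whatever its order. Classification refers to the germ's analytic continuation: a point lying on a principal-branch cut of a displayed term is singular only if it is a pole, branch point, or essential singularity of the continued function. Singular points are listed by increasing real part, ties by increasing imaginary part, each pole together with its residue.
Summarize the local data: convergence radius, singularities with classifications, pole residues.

Radius of convergence at 0: 7/10.
At -7/10: an algebraic (square-root) branch point.

Branch term (5/11)*sqrt(1 - γ/(-7/10)): its argument vanishes at γ = -7/10, a square-root branch point, modulus 7/10.
The radius of convergence is the smallest modulus among the singular points: 7/10.


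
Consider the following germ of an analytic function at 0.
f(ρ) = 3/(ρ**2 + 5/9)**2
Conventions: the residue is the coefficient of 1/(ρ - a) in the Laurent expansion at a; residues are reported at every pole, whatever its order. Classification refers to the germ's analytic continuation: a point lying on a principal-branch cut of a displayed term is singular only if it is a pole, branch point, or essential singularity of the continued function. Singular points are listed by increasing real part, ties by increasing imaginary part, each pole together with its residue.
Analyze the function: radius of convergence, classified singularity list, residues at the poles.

Radius of convergence at 0: (1/3)*sqrt(5).
At -((1/3)*sqrt(5))*i: a pole of order 2; residue ((81/100)*sqrt(5))*i.
At ((1/3)*sqrt(5))*i: a pole of order 2; residue -((81/100)*sqrt(5))*i.

Denominator factor (ρ**2 + 5/9)^2: discriminant -20/9, complex-conjugate roots ((1/3)*sqrt(5))*i and -((1/3)*sqrt(5))*i; poles of order 2, moduli (1/3)*sqrt(5) and (1/3)*sqrt(5).
The radius of convergence is the smallest modulus among the singular points: (1/3)*sqrt(5).
The factor ρ**2 + 5/9 splits as (ρ - a)(ρ - a') with a = -((1/3)*sqrt(5))*i, a' = ((1/3)*sqrt(5))*i. At the order-2 pole a set g(ρ) = (ρ - a)^2*f(ρ) = [3] / (ρ - a')^2.
Order-2 pole: residue = g'(a); g'(-((1/3)*sqrt(5))*i) = ((81/100)*sqrt(5))*i, so the residue is ((81/100)*sqrt(5))*i.
The factor ρ**2 + 5/9 splits as (ρ - a)(ρ - a') with a = ((1/3)*sqrt(5))*i, a' = -((1/3)*sqrt(5))*i. At the order-2 pole a set g(ρ) = (ρ - a)^2*f(ρ) = [3] / (ρ - a')^2.
Order-2 pole: residue = g'(a); g'(((1/3)*sqrt(5))*i) = -((81/100)*sqrt(5))*i, so the residue is -((81/100)*sqrt(5))*i.
List the singular points by increasing real part (a conjugate pair: the negative imaginary part first).


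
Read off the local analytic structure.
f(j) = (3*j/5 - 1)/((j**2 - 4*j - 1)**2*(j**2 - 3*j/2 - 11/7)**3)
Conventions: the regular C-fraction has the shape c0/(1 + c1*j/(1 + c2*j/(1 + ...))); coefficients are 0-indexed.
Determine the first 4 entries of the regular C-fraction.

Taylor coefficients (expand at 0): a_0 = 343/1331, a_1 = -432523/146410, a_2 = 18012988/805255, a_3 = -4988516197/35431220.
c0 = a_0 = 343/1331. Peel one level at a time: if S = 1 + c*j/S' with S'(0) = 1, then c is the j-coefficient of S and S' = c*j/(S - 1).
S_1 = c0/f = 1 + (1261/110)*j + (539801/12100)*j^2 + ...; c1 = 1261/110.
S_2 = c1*j/(S_1 - 1) = 1 + (-539801/138710)*j + (3723736729/384809282)*j^2 + ...; c2 = -539801/138710.
S_3 = c2*j/(S_2 - 1) = 1 + (1095216685/440445863)*j + ...; c3 = 1095216685/440445863.

The regular C-fraction coefficients are [343/1331, 1261/110, -539801/138710, 1095216685/440445863].


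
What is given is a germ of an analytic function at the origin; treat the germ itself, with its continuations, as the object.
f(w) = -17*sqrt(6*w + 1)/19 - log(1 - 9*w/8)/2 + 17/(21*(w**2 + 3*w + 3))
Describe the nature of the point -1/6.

The point is an algebraic (square-root) branch point.

The term (-17/19)*sqrt(1 - w/(-1/6)) has argument 1 - -1/6/(-1/6) = 0 at -1/6: a square-root (algebraic, two-sheeted) branch point; the remaining terms are analytic or single-valued there.


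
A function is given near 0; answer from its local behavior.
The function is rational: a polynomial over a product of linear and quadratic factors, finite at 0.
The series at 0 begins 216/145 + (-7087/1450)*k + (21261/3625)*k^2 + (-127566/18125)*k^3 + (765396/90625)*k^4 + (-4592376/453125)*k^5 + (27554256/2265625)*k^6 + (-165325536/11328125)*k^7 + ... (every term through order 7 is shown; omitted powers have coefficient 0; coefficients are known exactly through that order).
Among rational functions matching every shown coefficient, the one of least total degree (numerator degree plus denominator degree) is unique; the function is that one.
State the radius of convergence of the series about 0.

No rational of total degree below 2 reproduces all 8 coefficients; solving the [1/1] Pade equations on them gives f(k) = (36/29 - 31*k/12)/(k + 5/6), whose expansion matches every shown term.
Denominator factor (k + 5/6): pole of order 1 at -5/6, modulus 5/6.
The radius of convergence is the smallest modulus among the singular points: 5/6.

The radius of convergence is 5/6.


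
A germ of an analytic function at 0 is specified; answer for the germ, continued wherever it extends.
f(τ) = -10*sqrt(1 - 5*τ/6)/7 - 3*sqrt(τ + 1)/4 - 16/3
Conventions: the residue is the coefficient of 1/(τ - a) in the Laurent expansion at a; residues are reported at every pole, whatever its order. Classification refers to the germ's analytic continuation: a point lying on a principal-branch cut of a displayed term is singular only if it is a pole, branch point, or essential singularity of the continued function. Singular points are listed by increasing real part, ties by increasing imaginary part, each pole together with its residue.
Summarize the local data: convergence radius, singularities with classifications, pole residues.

Radius of convergence at 0: 1.
At -1: an algebraic (square-root) branch point.
At 6/5: an algebraic (square-root) branch point.

Branch term (-10/7)*sqrt(1 - τ/(6/5)): its argument vanishes at τ = 6/5, a square-root branch point, modulus 6/5.
Branch term (-3/4)*sqrt(1 - τ/(-1)): its argument vanishes at τ = -1, a square-root branch point, modulus 1.
The radius of convergence is the smallest modulus among the singular points: 1.
List the singular points by increasing real part (a conjugate pair: the negative imaginary part first).


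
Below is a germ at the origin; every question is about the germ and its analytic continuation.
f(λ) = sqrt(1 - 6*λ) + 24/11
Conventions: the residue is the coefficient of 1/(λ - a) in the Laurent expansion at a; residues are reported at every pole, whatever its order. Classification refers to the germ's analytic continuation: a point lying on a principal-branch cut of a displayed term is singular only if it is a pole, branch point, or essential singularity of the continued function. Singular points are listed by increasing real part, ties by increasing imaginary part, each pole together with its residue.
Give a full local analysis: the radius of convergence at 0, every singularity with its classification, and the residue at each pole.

Radius of convergence at 0: 1/6.
At 1/6: an algebraic (square-root) branch point.

Branch term (1)*sqrt(1 - λ/(1/6)): its argument vanishes at λ = 1/6, a square-root branch point, modulus 1/6.
The radius of convergence is the smallest modulus among the singular points: 1/6.


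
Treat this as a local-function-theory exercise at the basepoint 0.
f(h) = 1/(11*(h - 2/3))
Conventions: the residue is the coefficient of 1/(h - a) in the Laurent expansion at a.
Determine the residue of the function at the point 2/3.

At the order-1 pole 2/3 set g(h) = (h - (2/3))*f(h) = 1/11.
Simple pole: residue = g(a) at a = 2/3, which is 1/11.

The residue is 1/11.


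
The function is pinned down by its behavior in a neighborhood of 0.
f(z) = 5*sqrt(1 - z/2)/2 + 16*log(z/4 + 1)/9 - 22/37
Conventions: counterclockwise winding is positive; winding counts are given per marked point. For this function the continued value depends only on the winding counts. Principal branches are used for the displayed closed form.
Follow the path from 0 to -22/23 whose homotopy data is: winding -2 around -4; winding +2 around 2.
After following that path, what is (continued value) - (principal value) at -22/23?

The rational part is single-valued and drops out of the difference; each branch term changes only by its own monodromy.
(16/9)*log(1 - z/(-4)): each positive loop around -4 adds 2*pi*i to the log, so winding -2 contributes (16/9)*(-2)*2*pi*i = -(64/9)*pi*i.
(5/2)*sqrt(1 - z/(2)): winding +2 is even, the square root returns to the same sheet, contribution 0.
Summing the contributions at z = -22/23 gives -(64/9)*pi*i.

Continued minus principal equals -(64/9)*pi*i.


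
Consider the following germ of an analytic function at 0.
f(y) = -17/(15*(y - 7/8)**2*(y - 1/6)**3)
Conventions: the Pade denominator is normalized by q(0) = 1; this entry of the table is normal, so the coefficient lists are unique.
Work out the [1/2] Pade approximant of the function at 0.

Taylor coefficients needed (expand at 0): a_0 = 78336/245, a_1 = 11123712/1715, a_2 = 1002074112/12005, a_3 = 73358843904/84035.
Write the denominator as Q(y) = 1 + q1*y + q2*y^2. Requiring Q*f - P = O(y^4) with deg P <= 1 kills the coefficients of y^2..y^3 in Q*f:
  y^2: a_2 + q1*a_1 + q2*a_0 = 0, i.e. 1002074112/12005 + (11123712/1715)*q1 + (78336/245)*q2 = 0.
  y^3: a_3 + q1*a_2 + q2*a_1 = 0, i.e. 73358843904/84035 + (1002074112/12005)*q1 + (11123712/1715)*q2 = 0.
Solving this linear system: q1 = -220000/12901, q2 = 7664344/90307.
The numerator is Q*f truncated at degree 1: P0 = a_0 = 78336/245; P1 = a_1 + q1*a_0 = 466725888/451535.

The Pade approximant has numerator coefficients [78336/245, 466725888/451535]; denominator coefficients [1, -220000/12901, 7664344/90307].


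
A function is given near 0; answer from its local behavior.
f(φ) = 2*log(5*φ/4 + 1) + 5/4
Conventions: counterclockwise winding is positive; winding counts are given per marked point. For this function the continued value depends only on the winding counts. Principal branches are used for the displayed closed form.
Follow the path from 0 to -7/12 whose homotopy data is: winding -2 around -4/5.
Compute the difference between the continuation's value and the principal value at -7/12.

The rational part is single-valued and drops out of the difference; each branch term changes only by its own monodromy.
(2)*log(1 - φ/(-4/5)): each positive loop around -4/5 adds 2*pi*i to the log, so winding -2 contributes (2)*(-2)*2*pi*i = -(8)*pi*i.
Summing the contributions at φ = -7/12 gives -(8)*pi*i.

Continued minus principal equals -(8)*pi*i.


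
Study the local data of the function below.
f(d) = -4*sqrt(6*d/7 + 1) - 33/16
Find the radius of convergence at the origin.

The radius of convergence is 7/6.

Branch term (-4)*sqrt(1 - d/(-7/6)): its argument vanishes at d = -7/6, a square-root branch point, modulus 7/6.
The radius of convergence is the smallest modulus among the singular points: 7/6.


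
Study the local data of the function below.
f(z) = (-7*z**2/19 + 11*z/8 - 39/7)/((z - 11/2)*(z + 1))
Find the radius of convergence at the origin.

Denominator factor (z - 11/2): pole of order 1 at 11/2, modulus 11/2.
Denominator factor (z + 1): pole of order 1 at -1, modulus 1.
The radius of convergence is the smallest modulus among the singular points: 1.

The radius of convergence is 1.


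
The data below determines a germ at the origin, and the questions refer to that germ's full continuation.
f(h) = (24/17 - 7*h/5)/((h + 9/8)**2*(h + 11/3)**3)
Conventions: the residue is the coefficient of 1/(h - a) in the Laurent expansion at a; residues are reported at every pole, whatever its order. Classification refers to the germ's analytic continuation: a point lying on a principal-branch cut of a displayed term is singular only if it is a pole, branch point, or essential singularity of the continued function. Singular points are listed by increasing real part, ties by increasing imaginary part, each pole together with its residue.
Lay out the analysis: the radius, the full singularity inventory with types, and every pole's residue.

Denominator factor (h + 11/3)^3: pole of order 3 at -11/3, modulus 11/3.
Denominator factor (h + 9/8)^2: pole of order 2 at -9/8, modulus 9/8.
The radius of convergence is the smallest modulus among the singular points: 9/8.
At the order-3 pole -11/3 set g(h) = (h - (-11/3))^3*f(h) = (24/17 - 7*h/5)/(h + 9/8)**2.
Order-3 pole: residue = g''(a)/2; g''(-11/3) = 706074624/1176896485, so the residue is 353037312/1176896485.
At the order-2 pole -9/8 set g(h) = (h - (-9/8))^2*f(h) = (24/17 - 7*h/5)/(h + 11/3)**3.
Order-2 pole: residue = g'(a); g'(-9/8) = -353037312/1176896485, so the residue is -353037312/1176896485.
List the singular points by increasing real part (a conjugate pair: the negative imaginary part first).

Radius of convergence at 0: 9/8.
At -11/3: a pole of order 3; residue 353037312/1176896485.
At -9/8: a pole of order 2; residue -353037312/1176896485.


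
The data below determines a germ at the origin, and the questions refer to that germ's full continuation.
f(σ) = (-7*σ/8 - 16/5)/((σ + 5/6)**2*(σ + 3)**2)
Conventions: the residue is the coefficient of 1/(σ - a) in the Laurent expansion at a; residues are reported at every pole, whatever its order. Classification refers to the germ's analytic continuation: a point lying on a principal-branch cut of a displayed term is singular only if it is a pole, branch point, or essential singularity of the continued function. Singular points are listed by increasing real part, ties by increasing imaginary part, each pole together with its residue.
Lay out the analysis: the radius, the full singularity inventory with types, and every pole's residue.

Radius of convergence at 0: 5/6.
At -3: a pole of order 2; residue -6579/21970.
At -5/6: a pole of order 2; residue 6579/21970.

Denominator factor (σ + 5/6)^2: pole of order 2 at -5/6, modulus 5/6.
Denominator factor (σ + 3)^2: pole of order 2 at -3, modulus 3.
The radius of convergence is the smallest modulus among the singular points: 5/6.
At the order-2 pole -3 set g(σ) = (σ - (-3))^2*f(σ) = (-7*σ/8 - 16/5)/(σ + 5/6)**2.
Order-2 pole: residue = g'(a); g'(-3) = -6579/21970, so the residue is -6579/21970.
At the order-2 pole -5/6 set g(σ) = (σ - (-5/6))^2*f(σ) = (-7*σ/8 - 16/5)/(σ + 3)**2.
Order-2 pole: residue = g'(a); g'(-5/6) = 6579/21970, so the residue is 6579/21970.
List the singular points by increasing real part (a conjugate pair: the negative imaginary part first).


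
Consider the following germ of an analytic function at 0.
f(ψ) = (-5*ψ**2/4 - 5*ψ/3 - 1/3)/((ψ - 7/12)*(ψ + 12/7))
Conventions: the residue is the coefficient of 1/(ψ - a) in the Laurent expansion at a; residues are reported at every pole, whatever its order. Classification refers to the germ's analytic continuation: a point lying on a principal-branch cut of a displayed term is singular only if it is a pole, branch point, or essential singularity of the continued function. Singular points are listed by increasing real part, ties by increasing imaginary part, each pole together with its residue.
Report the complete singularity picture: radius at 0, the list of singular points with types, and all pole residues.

Denominator factor (ψ + 12/7): pole of order 1 at -12/7, modulus 12/7.
Denominator factor (ψ - 7/12): pole of order 1 at 7/12, modulus 7/12.
The radius of convergence is the smallest modulus among the singular points: 7/12.
At the order-1 pole -12/7 set g(ψ) = (ψ - (-12/7))*f(ψ) = (-5*ψ**2/4 - 5*ψ/3 - 1/3)/(ψ - 7/12).
Simple pole: residue = g(a) at a = -12/7, which is 676/1351.
At the order-1 pole 7/12 set g(ψ) = (ψ - (7/12))*f(ψ) = (-5*ψ**2/4 - 5*ψ/3 - 1/3)/(ψ + 12/7).
Simple pole: residue = g(a) at a = 7/12, which is -6979/9264.
List the singular points by increasing real part (a conjugate pair: the negative imaginary part first).

Radius of convergence at 0: 7/12.
At -12/7: a pole of order 1; residue 676/1351.
At 7/12: a pole of order 1; residue -6979/9264.


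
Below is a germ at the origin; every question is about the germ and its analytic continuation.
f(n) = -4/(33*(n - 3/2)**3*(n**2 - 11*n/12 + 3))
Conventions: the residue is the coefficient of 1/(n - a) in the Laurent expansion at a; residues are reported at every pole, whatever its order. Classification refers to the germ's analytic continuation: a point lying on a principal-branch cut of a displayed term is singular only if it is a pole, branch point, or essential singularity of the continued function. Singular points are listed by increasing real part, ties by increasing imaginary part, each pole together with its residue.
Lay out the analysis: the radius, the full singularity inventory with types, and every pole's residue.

Radius of convergence at 0: 3/2.
At (11/24) - ((1/24)*sqrt(1607))*i: a pole of order 1; residue (4288/8847927) - ((1678400/14218618689)*sqrt(1607))*i.
At (11/24) + ((1/24)*sqrt(1607))*i: a pole of order 1; residue (4288/8847927) + ((1678400/14218618689)*sqrt(1607))*i.
At 3/2: a pole of order 3; residue -8576/8847927.

Denominator factor (n**2 - 11*n/12 + 3): discriminant -1607/144, complex-conjugate roots (11/24) + ((1/24)*sqrt(1607))*i and (11/24) - ((1/24)*sqrt(1607))*i; poles of order 1, moduli sqrt(3) and sqrt(3).
Denominator factor (n - 3/2)^3: pole of order 3 at 3/2, modulus 3/2.
The radius of convergence is the smallest modulus among the singular points: 3/2.
The factor n**2 - 11*n/12 + 3 splits as (n - a)(n - a') with a = (11/24) - ((1/24)*sqrt(1607))*i, a' = (11/24) + ((1/24)*sqrt(1607))*i. At the order-1 pole a set g(n) = (n - a)*f(n) = [-4/(33*(n - 3/2)**3)] / (n - a').
Simple pole: residue = g(a) at a = (11/24) - ((1/24)*sqrt(1607))*i, which is (4288/8847927) - ((1678400/14218618689)*sqrt(1607))*i.
The factor n**2 - 11*n/12 + 3 splits as (n - a)(n - a') with a = (11/24) + ((1/24)*sqrt(1607))*i, a' = (11/24) - ((1/24)*sqrt(1607))*i. At the order-1 pole a set g(n) = (n - a)*f(n) = [-4/(33*(n - 3/2)**3)] / (n - a').
Simple pole: residue = g(a) at a = (11/24) + ((1/24)*sqrt(1607))*i, which is (4288/8847927) + ((1678400/14218618689)*sqrt(1607))*i.
At the order-3 pole 3/2 set g(n) = (n - (3/2))^3*f(n) = -4/(33*(n**2 - 11*n/12 + 3)).
Order-3 pole: residue = g''(a)/2; g''(3/2) = -17152/8847927, so the residue is -8576/8847927.
List the singular points by increasing real part (a conjugate pair: the negative imaginary part first).
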